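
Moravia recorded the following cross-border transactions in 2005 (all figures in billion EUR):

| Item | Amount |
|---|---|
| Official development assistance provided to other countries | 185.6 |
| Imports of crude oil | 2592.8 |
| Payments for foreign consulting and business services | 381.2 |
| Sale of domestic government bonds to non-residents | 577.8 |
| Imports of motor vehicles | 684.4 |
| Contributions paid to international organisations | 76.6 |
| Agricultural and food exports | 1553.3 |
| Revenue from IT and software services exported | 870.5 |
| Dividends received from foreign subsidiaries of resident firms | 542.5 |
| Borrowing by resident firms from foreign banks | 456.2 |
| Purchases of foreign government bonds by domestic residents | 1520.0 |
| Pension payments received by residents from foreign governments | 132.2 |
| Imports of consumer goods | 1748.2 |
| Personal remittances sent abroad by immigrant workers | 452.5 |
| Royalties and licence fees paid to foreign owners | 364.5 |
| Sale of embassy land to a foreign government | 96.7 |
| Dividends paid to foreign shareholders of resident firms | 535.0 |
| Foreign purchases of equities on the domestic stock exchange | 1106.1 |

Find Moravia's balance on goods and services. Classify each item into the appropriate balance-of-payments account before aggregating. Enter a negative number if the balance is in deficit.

Goods: -2592.8 - 1748.2 - 684.4 + 1553.3 = -3472.1
Services: -381.2 - 364.5 + 870.5 = 124.8
Trade balance = -3472.1 + 124.8 = -3347.3
(Excluded from the trade balance — secondary income: official development assistance provided to other countries 185.6, contributions paid to international organisations 76.6, pension payments received by residents from foreign governments 132.2, personal remittances sent abroad by immigrant workers 452.5; financial account: sale of domestic government bonds to non-residents 577.8, borrowing by resident firms from foreign banks 456.2, purchases of foreign government bonds by domestic residents 1520.0, foreign purchases of equities on the domestic stock exchange 1106.1; primary income: dividends received from foreign subsidiaries of resident firms 542.5, dividends paid to foreign shareholders of resident firms 535.0; capital account: sale of embassy land to a foreign government 96.7.)

-3347.3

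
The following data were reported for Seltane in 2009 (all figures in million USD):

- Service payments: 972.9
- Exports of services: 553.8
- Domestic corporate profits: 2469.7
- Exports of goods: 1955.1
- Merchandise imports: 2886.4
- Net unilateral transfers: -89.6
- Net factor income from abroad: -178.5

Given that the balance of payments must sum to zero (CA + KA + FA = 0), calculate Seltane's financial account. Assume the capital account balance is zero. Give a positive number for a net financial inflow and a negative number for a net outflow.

Goods balance = 1955.1 - 2886.4 = -931.3
Services balance = 553.8 - 972.9 = -419.1
Trade balance (goods + services) = -931.3 + (-419.1) = -1350.4
Net primary income = -178.5
Net secondary income = -89.6
Current account = -1350.4 + (-178.5) + (-89.6) = -1618.5
Financial account = -(-1618.5) = 1618.5

1618.5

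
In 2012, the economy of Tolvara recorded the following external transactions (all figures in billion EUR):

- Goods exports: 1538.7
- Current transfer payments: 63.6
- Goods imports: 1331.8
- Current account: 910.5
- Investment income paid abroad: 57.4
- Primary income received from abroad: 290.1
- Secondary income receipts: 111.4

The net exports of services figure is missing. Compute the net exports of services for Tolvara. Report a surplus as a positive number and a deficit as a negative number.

Current account = goods balance + services balance + net primary income + net secondary income
Sum of the known components = 487.4
Net exports of services = CA - (known components) = 910.5 - 487.4 = 423.1

423.1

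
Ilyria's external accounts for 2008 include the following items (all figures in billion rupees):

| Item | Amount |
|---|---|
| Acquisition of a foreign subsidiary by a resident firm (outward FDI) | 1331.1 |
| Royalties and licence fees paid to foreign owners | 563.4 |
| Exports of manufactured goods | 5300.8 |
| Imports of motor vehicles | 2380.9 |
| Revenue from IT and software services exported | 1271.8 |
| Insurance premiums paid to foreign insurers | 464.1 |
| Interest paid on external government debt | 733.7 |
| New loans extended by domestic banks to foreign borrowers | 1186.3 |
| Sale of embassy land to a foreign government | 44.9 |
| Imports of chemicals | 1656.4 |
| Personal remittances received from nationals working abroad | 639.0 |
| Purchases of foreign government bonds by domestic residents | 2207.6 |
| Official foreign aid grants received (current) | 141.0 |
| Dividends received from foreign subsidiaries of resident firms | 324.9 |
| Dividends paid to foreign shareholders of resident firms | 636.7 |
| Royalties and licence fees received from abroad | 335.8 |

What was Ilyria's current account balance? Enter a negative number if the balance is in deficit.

Goods: 5300.8 - 1656.4 - 2380.9 = 1263.5
Services: 1271.8 + 335.8 - 464.1 - 563.4 = 580.1
Primary income: 324.9 - 636.7 - 733.7 = -1045.5
Secondary income: 141.0 + 639.0 = 780.0
Current account = 1263.5 + 580.1 + (-1045.5) + 780.0 = 1578.1
(Excluded from the current account — financial account: acquisition of a foreign subsidiary by a resident firm (outward FDI) 1331.1, new loans extended by domestic banks to foreign borrowers 1186.3, purchases of foreign government bonds by domestic residents 2207.6; capital account: sale of embassy land to a foreign government 44.9.)

1578.1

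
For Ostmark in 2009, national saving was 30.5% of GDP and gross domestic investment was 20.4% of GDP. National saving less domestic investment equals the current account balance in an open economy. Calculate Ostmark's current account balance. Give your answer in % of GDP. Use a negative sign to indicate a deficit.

10.1

S - I = CA (net lending to the rest of the world).
CA = S - I = 30.5 - 20.4 = 10.1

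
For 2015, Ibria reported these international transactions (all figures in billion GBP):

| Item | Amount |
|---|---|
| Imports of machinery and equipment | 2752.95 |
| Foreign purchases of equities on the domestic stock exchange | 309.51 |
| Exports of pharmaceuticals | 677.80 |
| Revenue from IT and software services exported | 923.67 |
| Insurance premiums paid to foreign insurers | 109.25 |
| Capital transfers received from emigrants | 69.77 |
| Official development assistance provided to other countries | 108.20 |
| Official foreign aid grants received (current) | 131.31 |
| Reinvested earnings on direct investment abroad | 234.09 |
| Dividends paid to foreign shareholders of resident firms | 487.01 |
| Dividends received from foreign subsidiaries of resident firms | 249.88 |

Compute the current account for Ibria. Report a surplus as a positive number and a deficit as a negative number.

-1240.66

Goods: -2752.95 + 677.80 = -2075.15
Services: -109.25 + 923.67 = 814.42
Primary income: 234.09 - 487.01 + 249.88 = -3.04
Secondary income: -108.20 + 131.31 = 23.11
Current account = (-2075.15) + 814.42 + (-3.04) + 23.11 = -1240.66
(Excluded from the current account — financial account: foreign purchases of equities on the domestic stock exchange 309.51; capital account: capital transfers received from emigrants 69.77.)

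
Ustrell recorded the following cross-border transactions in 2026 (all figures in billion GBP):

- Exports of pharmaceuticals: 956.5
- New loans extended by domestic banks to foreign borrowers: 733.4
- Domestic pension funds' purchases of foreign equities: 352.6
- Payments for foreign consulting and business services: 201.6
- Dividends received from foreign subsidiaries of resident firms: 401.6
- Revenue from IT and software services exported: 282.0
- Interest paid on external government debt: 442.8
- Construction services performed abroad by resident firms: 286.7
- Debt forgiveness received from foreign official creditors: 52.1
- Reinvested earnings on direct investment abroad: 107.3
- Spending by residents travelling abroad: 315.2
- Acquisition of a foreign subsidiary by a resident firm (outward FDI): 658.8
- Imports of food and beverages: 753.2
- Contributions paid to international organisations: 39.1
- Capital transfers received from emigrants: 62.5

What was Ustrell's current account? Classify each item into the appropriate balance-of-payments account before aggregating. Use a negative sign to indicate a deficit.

282.2

Goods: -753.2 + 956.5 = 203.3
Services: -201.6 - 315.2 + 282.0 + 286.7 = 51.9
Primary income: 401.6 + 107.3 - 442.8 = 66.1
Secondary income: -39.1
Current account = 203.3 + 51.9 + 66.1 + (-39.1) = 282.2
(Excluded from the current account — financial account: new loans extended by domestic banks to foreign borrowers 733.4, domestic pension funds' purchases of foreign equities 352.6, acquisition of a foreign subsidiary by a resident firm (outward FDI) 658.8; capital account: debt forgiveness received from foreign official creditors 52.1, capital transfers received from emigrants 62.5.)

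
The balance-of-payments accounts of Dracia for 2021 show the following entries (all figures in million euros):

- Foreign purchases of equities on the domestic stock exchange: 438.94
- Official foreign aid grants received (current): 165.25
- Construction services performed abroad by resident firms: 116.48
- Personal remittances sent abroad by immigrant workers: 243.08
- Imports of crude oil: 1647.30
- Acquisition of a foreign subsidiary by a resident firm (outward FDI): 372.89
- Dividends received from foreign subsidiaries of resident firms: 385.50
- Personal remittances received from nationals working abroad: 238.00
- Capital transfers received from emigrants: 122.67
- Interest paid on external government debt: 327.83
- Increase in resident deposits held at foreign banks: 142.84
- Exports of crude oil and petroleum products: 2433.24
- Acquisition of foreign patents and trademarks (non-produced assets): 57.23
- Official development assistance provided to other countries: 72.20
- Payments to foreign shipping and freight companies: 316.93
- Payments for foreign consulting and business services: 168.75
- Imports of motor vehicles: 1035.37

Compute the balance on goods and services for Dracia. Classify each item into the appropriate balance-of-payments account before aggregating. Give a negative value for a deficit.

Goods: -1647.30 + 2433.24 - 1035.37 = -249.43
Services: -316.93 - 168.75 + 116.48 = -369.20
Trade balance = -249.43 + (-369.20) = -618.63
(Excluded from the trade balance — financial account: foreign purchases of equities on the domestic stock exchange 438.94, acquisition of a foreign subsidiary by a resident firm (outward FDI) 372.89, increase in resident deposits held at foreign banks 142.84; secondary income: official foreign aid grants received (current) 165.25, personal remittances sent abroad by immigrant workers 243.08, personal remittances received from nationals working abroad 238.00, official development assistance provided to other countries 72.20; primary income: dividends received from foreign subsidiaries of resident firms 385.50, interest paid on external government debt 327.83; capital account: capital transfers received from emigrants 122.67, acquisition of foreign patents and trademarks (non-produced assets) 57.23.)

-618.63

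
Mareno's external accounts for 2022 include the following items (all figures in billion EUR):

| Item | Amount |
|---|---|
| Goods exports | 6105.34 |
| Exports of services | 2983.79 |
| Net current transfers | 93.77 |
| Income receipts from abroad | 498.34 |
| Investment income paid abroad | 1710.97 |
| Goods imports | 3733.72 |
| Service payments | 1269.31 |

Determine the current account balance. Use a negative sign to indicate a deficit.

2967.24

Goods balance = 6105.34 - 3733.72 = 2371.62
Services balance = 2983.79 - 1269.31 = 1714.48
Trade balance (goods + services) = 2371.62 + 1714.48 = 4086.10
Net primary income = 498.34 - 1710.97 = -1212.63
Net secondary income = 93.77
Current account = 4086.10 + (-1212.63) + 93.77 = 2967.24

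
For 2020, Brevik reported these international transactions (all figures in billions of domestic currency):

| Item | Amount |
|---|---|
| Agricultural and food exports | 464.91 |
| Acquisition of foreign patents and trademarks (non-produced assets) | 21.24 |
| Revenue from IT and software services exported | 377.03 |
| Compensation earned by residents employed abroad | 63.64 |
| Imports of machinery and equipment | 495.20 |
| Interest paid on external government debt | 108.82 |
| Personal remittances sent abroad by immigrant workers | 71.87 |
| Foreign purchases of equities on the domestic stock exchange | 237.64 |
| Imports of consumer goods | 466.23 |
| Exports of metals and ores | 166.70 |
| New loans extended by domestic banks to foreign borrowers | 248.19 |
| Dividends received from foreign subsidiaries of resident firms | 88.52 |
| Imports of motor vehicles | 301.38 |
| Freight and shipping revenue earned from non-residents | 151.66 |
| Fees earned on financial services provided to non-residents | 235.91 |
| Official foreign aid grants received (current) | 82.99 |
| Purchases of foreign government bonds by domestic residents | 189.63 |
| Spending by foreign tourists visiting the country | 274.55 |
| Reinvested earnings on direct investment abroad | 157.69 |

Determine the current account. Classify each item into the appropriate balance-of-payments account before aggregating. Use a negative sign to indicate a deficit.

Goods: -466.23 - 301.38 - 495.20 + 464.91 + 166.70 = -631.20
Services: 274.55 + 377.03 + 235.91 + 151.66 = 1039.15
Primary income: 88.52 + 63.64 + 157.69 - 108.82 = 201.03
Secondary income: -71.87 + 82.99 = 11.12
Current account = (-631.20) + 1039.15 + 201.03 + 11.12 = 620.10
(Excluded from the current account — capital account: acquisition of foreign patents and trademarks (non-produced assets) 21.24; financial account: foreign purchases of equities on the domestic stock exchange 237.64, new loans extended by domestic banks to foreign borrowers 248.19, purchases of foreign government bonds by domestic residents 189.63.)

620.10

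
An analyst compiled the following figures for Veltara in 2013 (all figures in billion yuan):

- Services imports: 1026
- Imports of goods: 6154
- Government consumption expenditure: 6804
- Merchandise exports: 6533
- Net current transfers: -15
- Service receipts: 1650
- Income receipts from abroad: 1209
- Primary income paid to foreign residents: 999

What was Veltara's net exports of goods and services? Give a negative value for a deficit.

1003

Goods balance = 6533 - 6154 = 379
Services balance = 1650 - 1026 = 624
Trade balance (goods + services) = 379 + 624 = 1003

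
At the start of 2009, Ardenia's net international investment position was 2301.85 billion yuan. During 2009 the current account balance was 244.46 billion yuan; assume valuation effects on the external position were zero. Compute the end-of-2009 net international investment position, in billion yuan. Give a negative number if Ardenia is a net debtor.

With no valuation effects, change in NIIP = current account = 244.46
End-of-year NIIP = 2301.85 + 244.46 = 2546.31

2546.31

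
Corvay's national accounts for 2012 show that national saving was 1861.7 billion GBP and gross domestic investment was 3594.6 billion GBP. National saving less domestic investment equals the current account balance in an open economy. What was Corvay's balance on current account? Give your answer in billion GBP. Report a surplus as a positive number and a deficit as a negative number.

-1732.9

CA = S - I = 1861.7 - 3594.6 = -1732.9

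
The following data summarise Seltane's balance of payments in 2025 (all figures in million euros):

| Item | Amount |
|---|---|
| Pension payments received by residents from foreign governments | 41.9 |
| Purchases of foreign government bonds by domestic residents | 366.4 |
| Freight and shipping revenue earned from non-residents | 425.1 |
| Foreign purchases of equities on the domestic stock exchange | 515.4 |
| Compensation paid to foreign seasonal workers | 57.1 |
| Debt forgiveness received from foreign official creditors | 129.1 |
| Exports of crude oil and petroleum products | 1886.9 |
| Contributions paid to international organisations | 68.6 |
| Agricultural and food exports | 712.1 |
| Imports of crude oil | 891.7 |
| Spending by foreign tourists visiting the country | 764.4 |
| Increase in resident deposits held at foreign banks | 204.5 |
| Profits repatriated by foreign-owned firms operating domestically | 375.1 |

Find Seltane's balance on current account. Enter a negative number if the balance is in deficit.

2437.9

Goods: -891.7 + 1886.9 + 712.1 = 1707.3
Services: 425.1 + 764.4 = 1189.5
Primary income: -375.1 - 57.1 = -432.2
Secondary income: 41.9 - 68.6 = -26.7
Current account = 1707.3 + 1189.5 + (-432.2) + (-26.7) = 2437.9
(Excluded from the current account — financial account: purchases of foreign government bonds by domestic residents 366.4, foreign purchases of equities on the domestic stock exchange 515.4, increase in resident deposits held at foreign banks 204.5; capital account: debt forgiveness received from foreign official creditors 129.1.)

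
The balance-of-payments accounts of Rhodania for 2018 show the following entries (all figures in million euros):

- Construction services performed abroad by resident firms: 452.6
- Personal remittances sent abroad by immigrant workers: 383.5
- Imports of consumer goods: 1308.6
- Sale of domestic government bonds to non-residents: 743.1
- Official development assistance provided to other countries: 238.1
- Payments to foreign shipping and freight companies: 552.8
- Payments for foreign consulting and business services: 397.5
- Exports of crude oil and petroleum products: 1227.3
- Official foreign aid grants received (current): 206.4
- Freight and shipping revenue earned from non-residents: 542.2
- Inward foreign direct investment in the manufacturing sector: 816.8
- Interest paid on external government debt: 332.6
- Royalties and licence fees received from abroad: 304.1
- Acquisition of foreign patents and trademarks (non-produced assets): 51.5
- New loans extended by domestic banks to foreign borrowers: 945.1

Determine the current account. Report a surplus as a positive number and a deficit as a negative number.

Goods: 1227.3 - 1308.6 = -81.3
Services: 452.6 + 542.2 - 397.5 + 304.1 - 552.8 = 348.6
Primary income: -332.6
Secondary income: 206.4 - 238.1 - 383.5 = -415.2
Current account = (-81.3) + 348.6 + (-332.6) + (-415.2) = -480.5
(Excluded from the current account — financial account: sale of domestic government bonds to non-residents 743.1, inward foreign direct investment in the manufacturing sector 816.8, new loans extended by domestic banks to foreign borrowers 945.1; capital account: acquisition of foreign patents and trademarks (non-produced assets) 51.5.)

-480.5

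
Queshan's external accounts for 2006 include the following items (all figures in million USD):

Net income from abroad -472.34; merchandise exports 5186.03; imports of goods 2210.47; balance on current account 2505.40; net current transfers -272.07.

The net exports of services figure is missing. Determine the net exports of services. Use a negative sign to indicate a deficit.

274.25

Current account = goods balance + services balance + net primary income + net secondary income
Sum of the known components = 2231.15
Net exports of services = CA - (known components) = 2505.40 - 2231.15 = 274.25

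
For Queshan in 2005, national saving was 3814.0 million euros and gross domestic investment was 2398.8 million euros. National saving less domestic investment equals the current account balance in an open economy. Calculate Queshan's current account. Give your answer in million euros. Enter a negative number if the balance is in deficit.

1415.2

S - I = CA (net lending to the rest of the world).
CA = S - I = 3814.0 - 2398.8 = 1415.2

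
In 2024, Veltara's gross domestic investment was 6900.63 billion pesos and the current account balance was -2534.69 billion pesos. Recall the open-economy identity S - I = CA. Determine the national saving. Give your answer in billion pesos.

S - I = CA (net lending to the rest of the world).
S = I + CA = 6900.63 + (-2534.69) = 4365.94

4365.94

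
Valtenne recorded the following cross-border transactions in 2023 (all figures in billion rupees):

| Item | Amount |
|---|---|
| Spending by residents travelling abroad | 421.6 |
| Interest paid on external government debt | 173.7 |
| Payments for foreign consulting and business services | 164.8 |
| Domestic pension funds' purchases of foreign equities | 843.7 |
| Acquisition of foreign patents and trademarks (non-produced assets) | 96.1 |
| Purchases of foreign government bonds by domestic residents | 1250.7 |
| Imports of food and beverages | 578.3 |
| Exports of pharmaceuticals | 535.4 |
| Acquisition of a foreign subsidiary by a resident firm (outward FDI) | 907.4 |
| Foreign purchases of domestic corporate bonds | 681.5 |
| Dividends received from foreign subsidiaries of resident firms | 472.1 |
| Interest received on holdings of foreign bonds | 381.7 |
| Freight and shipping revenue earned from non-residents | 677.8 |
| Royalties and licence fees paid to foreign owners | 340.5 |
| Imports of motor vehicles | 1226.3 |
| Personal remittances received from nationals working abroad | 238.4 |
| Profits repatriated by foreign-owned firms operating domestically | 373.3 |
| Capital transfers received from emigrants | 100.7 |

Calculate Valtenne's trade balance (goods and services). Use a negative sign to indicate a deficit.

-1518.3

Goods: 535.4 - 578.3 - 1226.3 = -1269.2
Services: -164.8 - 421.6 - 340.5 + 677.8 = -249.1
Trade balance = -1269.2 + (-249.1) = -1518.3
(Excluded from the trade balance — primary income: interest paid on external government debt 173.7, dividends received from foreign subsidiaries of resident firms 472.1, interest received on holdings of foreign bonds 381.7, profits repatriated by foreign-owned firms operating domestically 373.3; financial account: domestic pension funds' purchases of foreign equities 843.7, purchases of foreign government bonds by domestic residents 1250.7, acquisition of a foreign subsidiary by a resident firm (outward FDI) 907.4, foreign purchases of domestic corporate bonds 681.5; capital account: acquisition of foreign patents and trademarks (non-produced assets) 96.1, capital transfers received from emigrants 100.7; secondary income: personal remittances received from nationals working abroad 238.4.)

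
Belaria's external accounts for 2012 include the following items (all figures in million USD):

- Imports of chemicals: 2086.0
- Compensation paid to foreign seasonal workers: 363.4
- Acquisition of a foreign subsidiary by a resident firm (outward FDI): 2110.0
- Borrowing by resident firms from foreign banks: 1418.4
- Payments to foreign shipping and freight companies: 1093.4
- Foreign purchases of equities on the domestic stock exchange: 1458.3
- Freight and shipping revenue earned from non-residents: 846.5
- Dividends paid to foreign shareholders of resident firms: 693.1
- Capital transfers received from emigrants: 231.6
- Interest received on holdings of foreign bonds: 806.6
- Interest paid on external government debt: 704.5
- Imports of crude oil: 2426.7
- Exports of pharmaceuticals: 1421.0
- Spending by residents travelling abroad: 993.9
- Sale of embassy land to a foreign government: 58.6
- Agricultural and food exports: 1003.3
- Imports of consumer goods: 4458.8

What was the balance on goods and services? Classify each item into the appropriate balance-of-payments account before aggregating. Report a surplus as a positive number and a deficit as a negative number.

Goods: 1003.3 - 2086.0 - 2426.7 + 1421.0 - 4458.8 = -6547.2
Services: -1093.4 + 846.5 - 993.9 = -1240.8
Trade balance = -6547.2 + (-1240.8) = -7788.0
(Excluded from the trade balance — primary income: compensation paid to foreign seasonal workers 363.4, dividends paid to foreign shareholders of resident firms 693.1, interest received on holdings of foreign bonds 806.6, interest paid on external government debt 704.5; financial account: acquisition of a foreign subsidiary by a resident firm (outward FDI) 2110.0, borrowing by resident firms from foreign banks 1418.4, foreign purchases of equities on the domestic stock exchange 1458.3; capital account: capital transfers received from emigrants 231.6, sale of embassy land to a foreign government 58.6.)

-7788.0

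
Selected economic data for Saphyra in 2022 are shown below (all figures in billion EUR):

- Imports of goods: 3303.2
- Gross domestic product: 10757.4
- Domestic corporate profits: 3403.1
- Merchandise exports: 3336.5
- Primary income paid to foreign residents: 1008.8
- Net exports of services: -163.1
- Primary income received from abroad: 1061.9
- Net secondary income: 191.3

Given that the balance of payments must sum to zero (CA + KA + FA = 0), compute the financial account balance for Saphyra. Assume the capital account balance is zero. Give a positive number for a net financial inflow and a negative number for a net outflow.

Goods balance = 3336.5 - 3303.2 = 33.3
Services balance = -163.1
Trade balance (goods + services) = 33.3 + (-163.1) = -129.8
Net primary income = 1061.9 - 1008.8 = 53.1
Net secondary income = 191.3
Current account = -129.8 + 53.1 + 191.3 = 114.6
Financial account = -(114.6) = -114.6

-114.6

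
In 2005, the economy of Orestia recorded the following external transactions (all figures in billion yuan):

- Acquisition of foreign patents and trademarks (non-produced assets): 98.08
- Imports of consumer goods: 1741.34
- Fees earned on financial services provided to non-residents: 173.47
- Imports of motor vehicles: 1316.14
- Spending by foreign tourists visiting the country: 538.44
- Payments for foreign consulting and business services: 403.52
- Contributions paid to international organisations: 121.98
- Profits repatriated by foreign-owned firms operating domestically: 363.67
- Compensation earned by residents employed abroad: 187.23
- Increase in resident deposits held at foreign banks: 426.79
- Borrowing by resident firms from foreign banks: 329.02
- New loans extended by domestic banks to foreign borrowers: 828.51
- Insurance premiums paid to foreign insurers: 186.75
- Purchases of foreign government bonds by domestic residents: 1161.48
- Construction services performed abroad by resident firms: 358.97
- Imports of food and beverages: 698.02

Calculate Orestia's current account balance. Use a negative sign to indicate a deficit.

Goods: -1316.14 - 1741.34 - 698.02 = -3755.50
Services: -403.52 + 538.44 - 186.75 + 358.97 + 173.47 = 480.61
Primary income: 187.23 - 363.67 = -176.44
Secondary income: -121.98
Current account = (-3755.50) + 480.61 + (-176.44) + (-121.98) = -3573.31
(Excluded from the current account — capital account: acquisition of foreign patents and trademarks (non-produced assets) 98.08; financial account: increase in resident deposits held at foreign banks 426.79, borrowing by resident firms from foreign banks 329.02, new loans extended by domestic banks to foreign borrowers 828.51, purchases of foreign government bonds by domestic residents 1161.48.)

-3573.31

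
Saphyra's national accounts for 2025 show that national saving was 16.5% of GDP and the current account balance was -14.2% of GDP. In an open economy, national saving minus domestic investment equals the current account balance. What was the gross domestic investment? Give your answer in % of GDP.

30.7

I = S - CA = 16.5 - (-14.2) = 30.7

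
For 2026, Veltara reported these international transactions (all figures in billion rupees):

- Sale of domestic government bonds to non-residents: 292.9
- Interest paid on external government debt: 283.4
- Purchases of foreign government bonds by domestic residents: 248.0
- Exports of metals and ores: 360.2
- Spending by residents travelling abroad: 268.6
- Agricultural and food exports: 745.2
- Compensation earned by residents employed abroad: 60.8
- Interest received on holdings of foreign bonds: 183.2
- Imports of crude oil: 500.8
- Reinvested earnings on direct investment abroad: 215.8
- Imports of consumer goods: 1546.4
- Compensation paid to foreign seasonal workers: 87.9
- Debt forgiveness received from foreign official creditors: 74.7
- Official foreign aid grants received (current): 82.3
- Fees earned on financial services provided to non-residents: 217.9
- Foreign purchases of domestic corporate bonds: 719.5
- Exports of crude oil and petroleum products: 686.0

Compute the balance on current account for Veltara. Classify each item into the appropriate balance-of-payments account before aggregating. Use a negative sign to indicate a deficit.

-135.7

Goods: -1546.4 + 686.0 + 745.2 + 360.2 - 500.8 = -255.8
Services: -268.6 + 217.9 = -50.7
Primary income: 60.8 + 215.8 - 87.9 - 283.4 + 183.2 = 88.5
Secondary income: 82.3
Current account = (-255.8) + (-50.7) + 88.5 + 82.3 = -135.7
(Excluded from the current account — financial account: sale of domestic government bonds to non-residents 292.9, purchases of foreign government bonds by domestic residents 248.0, foreign purchases of domestic corporate bonds 719.5; capital account: debt forgiveness received from foreign official creditors 74.7.)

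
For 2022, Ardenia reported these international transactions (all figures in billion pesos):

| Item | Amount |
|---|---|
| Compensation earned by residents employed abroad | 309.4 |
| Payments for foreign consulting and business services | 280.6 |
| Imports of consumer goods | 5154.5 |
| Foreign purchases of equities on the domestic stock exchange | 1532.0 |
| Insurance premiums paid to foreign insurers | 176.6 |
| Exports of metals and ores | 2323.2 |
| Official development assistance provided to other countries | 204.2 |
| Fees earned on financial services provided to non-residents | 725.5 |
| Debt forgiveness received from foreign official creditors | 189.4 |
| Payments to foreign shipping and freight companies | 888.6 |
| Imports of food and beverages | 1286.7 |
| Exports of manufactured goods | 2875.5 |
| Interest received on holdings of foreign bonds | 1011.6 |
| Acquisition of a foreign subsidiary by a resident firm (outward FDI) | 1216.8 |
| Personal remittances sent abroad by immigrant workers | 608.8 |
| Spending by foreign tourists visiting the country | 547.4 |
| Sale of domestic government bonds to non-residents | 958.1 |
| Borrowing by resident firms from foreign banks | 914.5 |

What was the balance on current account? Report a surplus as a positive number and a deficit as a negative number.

Goods: -5154.5 - 1286.7 + 2323.2 + 2875.5 = -1242.5
Services: -280.6 - 176.6 + 547.4 - 888.6 + 725.5 = -72.9
Primary income: 309.4 + 1011.6 = 1321.0
Secondary income: -608.8 - 204.2 = -813.0
Current account = (-1242.5) + (-72.9) + 1321.0 + (-813.0) = -807.4
(Excluded from the current account — financial account: foreign purchases of equities on the domestic stock exchange 1532.0, acquisition of a foreign subsidiary by a resident firm (outward FDI) 1216.8, sale of domestic government bonds to non-residents 958.1, borrowing by resident firms from foreign banks 914.5; capital account: debt forgiveness received from foreign official creditors 189.4.)

-807.4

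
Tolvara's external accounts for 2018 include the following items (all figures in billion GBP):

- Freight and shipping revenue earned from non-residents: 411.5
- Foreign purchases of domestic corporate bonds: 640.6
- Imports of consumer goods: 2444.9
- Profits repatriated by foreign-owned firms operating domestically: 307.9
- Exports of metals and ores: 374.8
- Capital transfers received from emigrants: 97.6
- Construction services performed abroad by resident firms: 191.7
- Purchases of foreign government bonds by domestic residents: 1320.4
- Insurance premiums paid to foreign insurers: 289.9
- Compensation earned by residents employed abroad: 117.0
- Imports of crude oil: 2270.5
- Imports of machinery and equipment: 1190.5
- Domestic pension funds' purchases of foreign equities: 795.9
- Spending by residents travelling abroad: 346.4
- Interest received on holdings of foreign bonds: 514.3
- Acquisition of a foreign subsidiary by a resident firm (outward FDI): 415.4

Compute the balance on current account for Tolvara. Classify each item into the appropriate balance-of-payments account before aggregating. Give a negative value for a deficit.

-5240.8

Goods: 374.8 - 1190.5 - 2444.9 - 2270.5 = -5531.1
Services: -346.4 + 191.7 - 289.9 + 411.5 = -33.1
Primary income: 514.3 + 117.0 - 307.9 = 323.4
Current account = (-5531.1) + (-33.1) + 323.4 = -5240.8
(Excluded from the current account — financial account: foreign purchases of domestic corporate bonds 640.6, purchases of foreign government bonds by domestic residents 1320.4, domestic pension funds' purchases of foreign equities 795.9, acquisition of a foreign subsidiary by a resident firm (outward FDI) 415.4; capital account: capital transfers received from emigrants 97.6.)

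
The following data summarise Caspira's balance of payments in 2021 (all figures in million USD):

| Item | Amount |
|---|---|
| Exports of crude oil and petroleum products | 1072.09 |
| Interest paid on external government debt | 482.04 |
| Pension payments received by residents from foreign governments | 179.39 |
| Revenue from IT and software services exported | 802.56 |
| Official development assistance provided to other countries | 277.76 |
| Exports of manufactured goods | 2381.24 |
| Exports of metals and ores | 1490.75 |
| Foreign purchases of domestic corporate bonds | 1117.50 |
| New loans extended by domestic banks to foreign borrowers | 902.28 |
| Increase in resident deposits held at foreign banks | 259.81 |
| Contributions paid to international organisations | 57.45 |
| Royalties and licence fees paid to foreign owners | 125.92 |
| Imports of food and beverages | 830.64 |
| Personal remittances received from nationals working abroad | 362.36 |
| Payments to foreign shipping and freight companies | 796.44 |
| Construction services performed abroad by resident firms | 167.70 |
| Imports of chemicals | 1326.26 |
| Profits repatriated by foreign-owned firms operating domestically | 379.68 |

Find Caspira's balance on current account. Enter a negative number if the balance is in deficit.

Goods: -1326.26 + 1072.09 + 1490.75 + 2381.24 - 830.64 = 2787.18
Services: -796.44 + 802.56 - 125.92 + 167.70 = 47.90
Primary income: -482.04 - 379.68 = -861.72
Secondary income: -57.45 - 277.76 + 362.36 + 179.39 = 206.54
Current account = 2787.18 + 47.90 + (-861.72) + 206.54 = 2179.90
(Excluded from the current account — financial account: foreign purchases of domestic corporate bonds 1117.50, new loans extended by domestic banks to foreign borrowers 902.28, increase in resident deposits held at foreign banks 259.81.)

2179.90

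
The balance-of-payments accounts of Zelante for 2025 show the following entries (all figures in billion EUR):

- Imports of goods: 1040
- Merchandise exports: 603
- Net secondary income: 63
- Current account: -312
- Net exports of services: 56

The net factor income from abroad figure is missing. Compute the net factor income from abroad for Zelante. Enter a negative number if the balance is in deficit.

6

Current account = goods balance + services balance + net primary income + net secondary income
Sum of the known components = -318
Net factor income from abroad = CA - (known components) = -312 - (-318) = 6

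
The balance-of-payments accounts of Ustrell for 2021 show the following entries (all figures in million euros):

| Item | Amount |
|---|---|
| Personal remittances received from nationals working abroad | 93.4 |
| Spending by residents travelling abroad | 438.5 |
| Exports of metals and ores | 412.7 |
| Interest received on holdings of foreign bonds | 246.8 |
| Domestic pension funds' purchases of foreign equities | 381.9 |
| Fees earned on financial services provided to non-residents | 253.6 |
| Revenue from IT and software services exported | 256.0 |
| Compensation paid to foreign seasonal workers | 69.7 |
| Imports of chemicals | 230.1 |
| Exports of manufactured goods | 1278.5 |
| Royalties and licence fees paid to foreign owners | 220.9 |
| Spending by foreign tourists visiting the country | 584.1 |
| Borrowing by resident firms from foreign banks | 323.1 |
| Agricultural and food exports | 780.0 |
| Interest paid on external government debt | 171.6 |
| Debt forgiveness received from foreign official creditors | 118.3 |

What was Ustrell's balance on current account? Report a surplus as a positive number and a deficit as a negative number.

Goods: 780.0 + 412.7 + 1278.5 - 230.1 = 2241.1
Services: -438.5 - 220.9 + 584.1 + 256.0 + 253.6 = 434.3
Primary income: 246.8 - 69.7 - 171.6 = 5.5
Secondary income: 93.4
Current account = 2241.1 + 434.3 + 5.5 + 93.4 = 2774.3
(Excluded from the current account — financial account: domestic pension funds' purchases of foreign equities 381.9, borrowing by resident firms from foreign banks 323.1; capital account: debt forgiveness received from foreign official creditors 118.3.)

2774.3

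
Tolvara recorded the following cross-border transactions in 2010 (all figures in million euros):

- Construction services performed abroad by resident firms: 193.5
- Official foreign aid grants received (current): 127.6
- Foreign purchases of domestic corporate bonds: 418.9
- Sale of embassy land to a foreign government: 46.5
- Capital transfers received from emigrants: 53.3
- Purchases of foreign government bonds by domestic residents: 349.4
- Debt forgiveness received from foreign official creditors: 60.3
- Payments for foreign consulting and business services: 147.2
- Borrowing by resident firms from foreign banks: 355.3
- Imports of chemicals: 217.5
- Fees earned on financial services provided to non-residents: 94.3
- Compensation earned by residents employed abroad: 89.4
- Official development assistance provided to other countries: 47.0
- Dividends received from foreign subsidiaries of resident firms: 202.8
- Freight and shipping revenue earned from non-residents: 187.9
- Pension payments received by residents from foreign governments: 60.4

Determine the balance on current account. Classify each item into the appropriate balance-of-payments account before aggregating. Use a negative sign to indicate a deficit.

544.2

Goods: -217.5
Services: 94.3 + 193.5 - 147.2 + 187.9 = 328.5
Primary income: 202.8 + 89.4 = 292.2
Secondary income: -47.0 + 60.4 + 127.6 = 141.0
Current account = (-217.5) + 328.5 + 292.2 + 141.0 = 544.2
(Excluded from the current account — financial account: foreign purchases of domestic corporate bonds 418.9, purchases of foreign government bonds by domestic residents 349.4, borrowing by resident firms from foreign banks 355.3; capital account: sale of embassy land to a foreign government 46.5, capital transfers received from emigrants 53.3, debt forgiveness received from foreign official creditors 60.3.)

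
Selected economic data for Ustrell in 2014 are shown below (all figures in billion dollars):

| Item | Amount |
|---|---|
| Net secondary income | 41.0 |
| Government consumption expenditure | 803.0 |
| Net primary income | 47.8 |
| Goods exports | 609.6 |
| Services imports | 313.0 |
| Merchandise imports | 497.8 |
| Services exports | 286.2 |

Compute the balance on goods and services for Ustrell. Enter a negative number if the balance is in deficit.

85.0

Goods balance = 609.6 - 497.8 = 111.8
Services balance = 286.2 - 313.0 = -26.8
Trade balance (goods + services) = 111.8 + (-26.8) = 85.0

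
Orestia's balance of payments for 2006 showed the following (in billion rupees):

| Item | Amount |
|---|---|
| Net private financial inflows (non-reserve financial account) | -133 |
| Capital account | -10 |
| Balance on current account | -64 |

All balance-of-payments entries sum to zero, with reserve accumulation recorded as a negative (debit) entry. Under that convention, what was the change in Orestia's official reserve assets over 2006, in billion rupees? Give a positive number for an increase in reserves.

-207

Official reserve transactions balance = -((-64) + (-10) + (-133)) = 207
An accumulation of reserves is recorded as a debit (negative entry), so the change in the stock of reserves is the negative of that balance.
Change in official reserves = -(207) = -207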